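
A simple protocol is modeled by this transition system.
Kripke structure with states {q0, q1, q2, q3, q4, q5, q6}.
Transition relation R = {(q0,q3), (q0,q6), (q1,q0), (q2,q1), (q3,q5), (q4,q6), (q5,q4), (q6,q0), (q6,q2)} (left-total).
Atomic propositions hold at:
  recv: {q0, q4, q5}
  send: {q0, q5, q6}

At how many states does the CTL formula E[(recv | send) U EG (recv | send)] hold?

4

Sat(recv | send) = {q0, q4, q5, q6}
EG (recv | send): greatest fixpoint, start Z0 = {q0, q4, q5, q6}, keep only states in Sat with some successor in Z. Already a fixed point.
Sat(EG (recv | send)) = {q0, q4, q5, q6}
E[(recv | send) U EG (recv | send)]: least fixpoint, start Z0 = Sat(EG (recv | send)) = {q0, q4, q5, q6}, add states in Sat(recv | send) with some successor in Z. Already a fixed point.
Sat(E[(recv | send) U EG (recv | send)]) = {q0, q4, q5, q6}
|Sat(E[(recv | send) U EG (recv | send)])| = |{q0, q4, q5, q6}| = 4.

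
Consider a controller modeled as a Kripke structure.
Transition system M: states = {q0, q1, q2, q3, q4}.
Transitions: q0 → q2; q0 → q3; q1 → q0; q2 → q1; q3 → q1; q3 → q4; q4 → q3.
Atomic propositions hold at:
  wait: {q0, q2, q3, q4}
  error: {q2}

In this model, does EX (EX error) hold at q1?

Sat(EX error) = {s : some successor in {q2}} = {q0}
Sat(EX (EX error)) = {s : some successor in {q0}} = {q1}
q1 ∈ Sat(EX (EX error)) = {q1}, so the formula holds at q1.

Yes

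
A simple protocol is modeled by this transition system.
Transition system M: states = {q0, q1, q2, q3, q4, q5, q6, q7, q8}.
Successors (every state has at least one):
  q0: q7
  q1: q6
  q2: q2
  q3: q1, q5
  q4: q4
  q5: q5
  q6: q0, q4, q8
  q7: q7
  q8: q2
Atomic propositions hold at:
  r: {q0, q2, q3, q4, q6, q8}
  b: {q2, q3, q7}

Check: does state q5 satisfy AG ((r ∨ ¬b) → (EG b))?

No

Sat(¬b) = {q0, q1, q4, q5, q6, q8}
Sat(r ∨ ¬b) = {q0, q1, q2, q3, q4, q5, q6, q8}
EG b: greatest fixpoint, start Z0 = {q2, q3, q7}, keep only states in Sat with some successor in Z. Z1 = {q2, q7}; fixed.
Sat(EG b) = {q2, q7}
Sat((r ∨ ¬b) → (EG b)) = {q2, q7}
AG ((r ∨ ¬b) → (EG b)): greatest fixpoint, start Z0 = {q2, q7}, keep only states in Sat with every successor in Z. Already a fixed point.
Sat(AG ((r ∨ ¬b) → (EG b))) = {q2, q7}
q5 ∉ Sat(AG ((r ∨ ¬b) → (EG b))) = {q2, q7}, so the formula does not hold at q5.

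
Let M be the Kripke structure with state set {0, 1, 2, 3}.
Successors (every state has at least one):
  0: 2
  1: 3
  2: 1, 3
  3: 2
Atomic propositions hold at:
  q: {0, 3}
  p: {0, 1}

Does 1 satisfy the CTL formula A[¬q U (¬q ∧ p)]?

Sat(¬q) = {1, 2}
Sat(¬q ∧ p) = {1}
A[¬q U (¬q ∧ p)]: least fixpoint, start Z0 = Sat((¬q ∧ p)) = {1}, add states in Sat(¬q) with every successor in Z. Already a fixed point.
Sat(A[¬q U (¬q ∧ p)]) = {1}
1 ∈ Sat(A[¬q U (¬q ∧ p)]) = {1}, so the formula holds at 1.

Yes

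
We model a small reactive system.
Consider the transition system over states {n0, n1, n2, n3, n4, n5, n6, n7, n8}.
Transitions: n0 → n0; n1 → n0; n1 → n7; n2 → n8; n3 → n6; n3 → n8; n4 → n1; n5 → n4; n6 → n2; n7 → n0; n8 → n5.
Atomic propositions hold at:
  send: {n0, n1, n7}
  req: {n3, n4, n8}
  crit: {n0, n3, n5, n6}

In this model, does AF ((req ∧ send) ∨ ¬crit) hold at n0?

Sat(req ∧ send) = ∅
Sat(¬crit) = {n1, n2, n4, n7, n8}
Sat((req ∧ send) ∨ ¬crit) = {n1, n2, n4, n7, n8}
AF ((req ∧ send) ∨ ¬crit): least fixpoint, start Z0 = {n1, n2, n4, n7, n8}, add states with every successor in Z. Z1 = {n1, n2, n4, n5, n6, n7, n8}; Z2 = {n1, n2, n3, n4, n5, n6, n7, n8}; fixed.
Sat(AF ((req ∧ send) ∨ ¬crit)) = {n1, n2, n3, n4, n5, n6, n7, n8}
n0 ∉ Sat(AF ((req ∧ send) ∨ ¬crit)) = {n1, n2, n3, n4, n5, n6, n7, n8}, so the formula does not hold at n0.

No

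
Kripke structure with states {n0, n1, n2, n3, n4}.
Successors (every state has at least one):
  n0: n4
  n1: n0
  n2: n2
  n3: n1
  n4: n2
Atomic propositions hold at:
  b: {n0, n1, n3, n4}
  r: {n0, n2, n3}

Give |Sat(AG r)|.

AG r: greatest fixpoint, start Z0 = {n0, n2, n3}, keep only states in Sat with every successor in Z. Z1 = {n2}; fixed.
Sat(AG r) = {n2}
|Sat(AG r)| = |{n2}| = 1.

1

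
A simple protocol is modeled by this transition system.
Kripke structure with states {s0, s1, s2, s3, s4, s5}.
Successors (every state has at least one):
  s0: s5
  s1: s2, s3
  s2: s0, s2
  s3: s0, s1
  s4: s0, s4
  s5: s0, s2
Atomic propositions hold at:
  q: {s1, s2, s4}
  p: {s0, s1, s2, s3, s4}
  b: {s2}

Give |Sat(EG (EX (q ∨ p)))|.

5

Sat(q ∨ p) = {s0, s1, s2, s3, s4}
Sat(EX (q ∨ p)) = {s : some successor in {s0, s1, s2, s3, s4}} = {s1, s2, s3, s4, s5}
EG (EX (q ∨ p)): greatest fixpoint, start Z0 = {s1, s2, s3, s4, s5}, keep only states in Sat with some successor in Z. Already a fixed point.
Sat(EG (EX (q ∨ p))) = {s1, s2, s3, s4, s5}
|Sat(EG (EX (q ∨ p)))| = |{s1, s2, s3, s4, s5}| = 5.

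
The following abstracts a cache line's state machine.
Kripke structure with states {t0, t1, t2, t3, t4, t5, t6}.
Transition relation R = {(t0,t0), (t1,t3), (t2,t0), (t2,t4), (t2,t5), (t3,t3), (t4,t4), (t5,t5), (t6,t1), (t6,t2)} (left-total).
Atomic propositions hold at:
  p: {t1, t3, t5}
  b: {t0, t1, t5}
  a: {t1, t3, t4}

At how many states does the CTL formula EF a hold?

EF a: least fixpoint, start Z0 = {t1, t3, t4}, add states with some successor in Z. Z1 = {t1, t2, t3, t4, t6}; fixed.
Sat(EF a) = {t1, t2, t3, t4, t6}
|Sat(EF a)| = |{t1, t2, t3, t4, t6}| = 5.

5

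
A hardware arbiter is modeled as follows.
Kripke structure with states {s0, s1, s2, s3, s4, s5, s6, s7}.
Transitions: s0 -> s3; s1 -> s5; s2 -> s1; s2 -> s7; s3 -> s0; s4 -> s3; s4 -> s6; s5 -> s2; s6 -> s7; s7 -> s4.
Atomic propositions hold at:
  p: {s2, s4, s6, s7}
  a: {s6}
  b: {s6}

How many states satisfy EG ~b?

7

Sat(~b) = {s0, s1, s2, s3, s4, s5, s7}
EG ~b: greatest fixpoint, start Z0 = {s0, s1, s2, s3, s4, s5, s7}, keep only states in Sat with some successor in Z. Already a fixed point.
Sat(EG ~b) = {s0, s1, s2, s3, s4, s5, s7}
|Sat(EG ~b)| = |{s0, s1, s2, s3, s4, s5, s7}| = 7.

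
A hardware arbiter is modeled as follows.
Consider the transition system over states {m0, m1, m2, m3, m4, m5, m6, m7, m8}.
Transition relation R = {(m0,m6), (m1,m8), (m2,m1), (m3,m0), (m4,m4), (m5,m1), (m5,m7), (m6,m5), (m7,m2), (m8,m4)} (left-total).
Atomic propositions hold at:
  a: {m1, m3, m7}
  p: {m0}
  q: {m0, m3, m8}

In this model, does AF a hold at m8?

No

AF a: least fixpoint, start Z0 = {m1, m3, m7}, add states with every successor in Z. Z1 = {m1, m2, m3, m5, m7}; Z2 = {m1, m2, m3, m5, m6, m7}; Z3 = {m0, m1, m2, m3, m5, m6, m7}; fixed.
Sat(AF a) = {m0, m1, m2, m3, m5, m6, m7}
m8 ∉ Sat(AF a) = {m0, m1, m2, m3, m5, m6, m7}, so the formula does not hold at m8.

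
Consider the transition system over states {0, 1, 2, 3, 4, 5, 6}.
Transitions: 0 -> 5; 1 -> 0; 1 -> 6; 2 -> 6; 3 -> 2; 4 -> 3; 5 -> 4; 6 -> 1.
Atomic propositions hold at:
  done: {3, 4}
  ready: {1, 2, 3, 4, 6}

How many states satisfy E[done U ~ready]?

Sat(~ready) = {0, 5}
E[done U ~ready]: least fixpoint, start Z0 = Sat(~ready) = {0, 5}, add states in Sat(done) with some successor in Z. Already a fixed point.
Sat(E[done U ~ready]) = {0, 5}
|Sat(E[done U ~ready])| = |{0, 5}| = 2.

2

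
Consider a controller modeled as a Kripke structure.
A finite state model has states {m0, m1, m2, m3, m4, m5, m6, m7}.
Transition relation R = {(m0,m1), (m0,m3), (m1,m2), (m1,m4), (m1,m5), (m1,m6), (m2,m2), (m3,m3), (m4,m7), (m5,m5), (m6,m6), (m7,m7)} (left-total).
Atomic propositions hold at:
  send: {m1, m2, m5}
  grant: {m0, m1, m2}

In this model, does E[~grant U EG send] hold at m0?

Sat(~grant) = {m3, m4, m5, m6, m7}
EG send: greatest fixpoint, start Z0 = {m1, m2, m5}, keep only states in Sat with some successor in Z. Already a fixed point.
Sat(EG send) = {m1, m2, m5}
E[~grant U EG send]: least fixpoint, start Z0 = Sat(EG send) = {m1, m2, m5}, add states in Sat(~grant) with some successor in Z. Already a fixed point.
Sat(E[~grant U EG send]) = {m1, m2, m5}
m0 ∉ Sat(E[~grant U EG send]) = {m1, m2, m5}, so the formula does not hold at m0.

No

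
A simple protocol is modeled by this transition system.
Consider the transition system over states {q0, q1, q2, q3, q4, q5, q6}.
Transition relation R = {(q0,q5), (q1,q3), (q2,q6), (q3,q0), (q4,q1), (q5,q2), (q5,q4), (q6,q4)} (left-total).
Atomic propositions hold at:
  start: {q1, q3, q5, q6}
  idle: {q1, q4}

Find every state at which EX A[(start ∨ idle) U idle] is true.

{q2, q4, q5, q6}

Sat(start ∨ idle) = {q1, q3, q4, q5, q6}
A[(start ∨ idle) U idle]: least fixpoint, start Z0 = Sat(idle) = {q1, q4}, add states in Sat(start ∨ idle) with every successor in Z. Z1 = {q1, q4, q6}; fixed.
Sat(A[(start ∨ idle) U idle]) = {q1, q4, q6}
Sat(EX A[(start ∨ idle) U idle]) = {s : some successor in {q1, q4, q6}} = {q2, q4, q5, q6}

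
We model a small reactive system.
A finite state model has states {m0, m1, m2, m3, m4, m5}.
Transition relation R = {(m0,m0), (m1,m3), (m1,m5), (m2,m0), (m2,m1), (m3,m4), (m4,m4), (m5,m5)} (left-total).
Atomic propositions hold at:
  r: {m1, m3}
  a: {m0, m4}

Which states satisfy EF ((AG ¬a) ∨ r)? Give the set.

Sat(¬a) = {m1, m2, m3, m5}
AG ¬a: greatest fixpoint, start Z0 = {m1, m2, m3, m5}, keep only states in Sat with every successor in Z. Z1 = {m1, m5}; Z2 = {m5}; fixed.
Sat(AG ¬a) = {m5}
Sat((AG ¬a) ∨ r) = {m1, m3, m5}
EF ((AG ¬a) ∨ r): least fixpoint, start Z0 = {m1, m3, m5}, add states with some successor in Z. Z1 = {m1, m2, m3, m5}; fixed.
Sat(EF ((AG ¬a) ∨ r)) = {m1, m2, m3, m5}

{m1, m2, m3, m5}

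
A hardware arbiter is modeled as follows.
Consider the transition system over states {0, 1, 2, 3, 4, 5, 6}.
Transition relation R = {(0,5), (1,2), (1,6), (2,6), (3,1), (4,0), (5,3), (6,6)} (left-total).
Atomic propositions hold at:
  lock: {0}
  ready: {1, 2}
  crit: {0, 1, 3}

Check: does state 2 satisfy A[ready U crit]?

A[ready U crit]: least fixpoint, start Z0 = Sat(crit) = {0, 1, 3}, add states in Sat(ready) with every successor in Z. Already a fixed point.
Sat(A[ready U crit]) = {0, 1, 3}
2 ∉ Sat(A[ready U crit]) = {0, 1, 3}, so the formula does not hold at 2.

No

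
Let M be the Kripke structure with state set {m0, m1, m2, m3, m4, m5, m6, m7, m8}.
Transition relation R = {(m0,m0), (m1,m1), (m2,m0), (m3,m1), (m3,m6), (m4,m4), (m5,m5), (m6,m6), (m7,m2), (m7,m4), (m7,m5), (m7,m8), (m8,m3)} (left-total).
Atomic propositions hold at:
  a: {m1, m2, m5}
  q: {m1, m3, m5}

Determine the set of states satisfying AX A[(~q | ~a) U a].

{m1, m5}

Sat(~q) = {m0, m2, m4, m6, m7, m8}
Sat(~a) = {m0, m3, m4, m6, m7, m8}
Sat(~q | ~a) = {m0, m2, m3, m4, m6, m7, m8}
A[(~q | ~a) U a]: least fixpoint, start Z0 = Sat(a) = {m1, m2, m5}, add states in Sat(~q | ~a) with every successor in Z. Already a fixed point.
Sat(A[(~q | ~a) U a]) = {m1, m2, m5}
Sat(AX A[(~q | ~a) U a]) = {s : every successor in {m1, m2, m5}} = {m1, m5}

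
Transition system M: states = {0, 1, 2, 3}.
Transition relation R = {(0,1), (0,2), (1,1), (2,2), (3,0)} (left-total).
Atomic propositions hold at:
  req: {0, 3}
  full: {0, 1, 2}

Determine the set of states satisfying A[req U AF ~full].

{3}

Sat(~full) = {3}
AF ~full: least fixpoint, start Z0 = {3}, add states with every successor in Z. Already a fixed point.
Sat(AF ~full) = {3}
A[req U AF ~full]: least fixpoint, start Z0 = Sat(AF ~full) = {3}, add states in Sat(req) with every successor in Z. Already a fixed point.
Sat(A[req U AF ~full]) = {3}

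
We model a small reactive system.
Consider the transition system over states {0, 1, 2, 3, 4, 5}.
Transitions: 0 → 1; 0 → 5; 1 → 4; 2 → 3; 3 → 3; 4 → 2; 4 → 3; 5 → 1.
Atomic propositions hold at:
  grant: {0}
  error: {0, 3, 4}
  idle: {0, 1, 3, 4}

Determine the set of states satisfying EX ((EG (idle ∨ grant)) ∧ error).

Sat(idle ∨ grant) = {0, 1, 3, 4}
EG (idle ∨ grant): greatest fixpoint, start Z0 = {0, 1, 3, 4}, keep only states in Sat with some successor in Z. Already a fixed point.
Sat(EG (idle ∨ grant)) = {0, 1, 3, 4}
Sat((EG (idle ∨ grant)) ∧ error) = {0, 3, 4}
Sat(EX ((EG (idle ∨ grant)) ∧ error)) = {s : some successor in {0, 3, 4}} = {1, 2, 3, 4}

{1, 2, 3, 4}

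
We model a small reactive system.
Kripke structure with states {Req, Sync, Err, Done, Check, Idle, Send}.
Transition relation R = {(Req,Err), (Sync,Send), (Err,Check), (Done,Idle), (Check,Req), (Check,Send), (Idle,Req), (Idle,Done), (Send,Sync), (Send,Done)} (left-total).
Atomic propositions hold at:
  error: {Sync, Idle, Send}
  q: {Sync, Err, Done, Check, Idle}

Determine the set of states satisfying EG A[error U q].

{Sync, Err, Done, Check, Idle, Send}

A[error U q]: least fixpoint, start Z0 = Sat(q) = {Sync, Err, Done, Check, Idle}, add states in Sat(error) with every successor in Z. Z1 = {Sync, Err, Done, Check, Idle, Send}; fixed.
Sat(A[error U q]) = {Sync, Err, Done, Check, Idle, Send}
EG A[error U q]: greatest fixpoint, start Z0 = {Sync, Err, Done, Check, Idle, Send}, keep only states in Sat with some successor in Z. Already a fixed point.
Sat(EG A[error U q]) = {Sync, Err, Done, Check, Idle, Send}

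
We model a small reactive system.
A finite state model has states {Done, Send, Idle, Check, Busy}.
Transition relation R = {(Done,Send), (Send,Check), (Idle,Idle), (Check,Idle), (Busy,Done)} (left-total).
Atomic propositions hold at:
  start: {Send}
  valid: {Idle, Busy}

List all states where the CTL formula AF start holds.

{Done, Send, Busy}

AF start: least fixpoint, start Z0 = {Send}, add states with every successor in Z. Z1 = {Done, Send}; Z2 = {Done, Send, Busy}; fixed.
Sat(AF start) = {Done, Send, Busy}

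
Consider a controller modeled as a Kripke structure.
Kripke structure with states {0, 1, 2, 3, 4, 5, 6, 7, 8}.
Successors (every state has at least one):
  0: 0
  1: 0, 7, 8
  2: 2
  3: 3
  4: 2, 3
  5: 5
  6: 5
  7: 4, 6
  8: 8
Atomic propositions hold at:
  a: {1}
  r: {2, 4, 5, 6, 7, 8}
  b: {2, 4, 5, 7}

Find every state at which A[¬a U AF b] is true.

{2, 4, 5, 6, 7}

Sat(¬a) = {0, 2, 3, 4, 5, 6, 7, 8}
AF b: least fixpoint, start Z0 = {2, 4, 5, 7}, add states with every successor in Z. Z1 = {2, 4, 5, 6, 7}; fixed.
Sat(AF b) = {2, 4, 5, 6, 7}
A[¬a U AF b]: least fixpoint, start Z0 = Sat(AF b) = {2, 4, 5, 6, 7}, add states in Sat(¬a) with every successor in Z. Already a fixed point.
Sat(A[¬a U AF b]) = {2, 4, 5, 6, 7}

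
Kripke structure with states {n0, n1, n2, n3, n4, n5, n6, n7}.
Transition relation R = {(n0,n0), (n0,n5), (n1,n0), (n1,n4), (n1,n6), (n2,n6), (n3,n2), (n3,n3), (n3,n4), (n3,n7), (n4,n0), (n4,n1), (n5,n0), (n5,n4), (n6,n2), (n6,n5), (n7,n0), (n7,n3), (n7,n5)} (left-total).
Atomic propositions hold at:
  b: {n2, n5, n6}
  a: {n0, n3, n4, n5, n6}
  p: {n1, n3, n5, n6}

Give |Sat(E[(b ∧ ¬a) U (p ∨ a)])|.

7

Sat(¬a) = {n1, n2, n7}
Sat(b ∧ ¬a) = {n2}
Sat(p ∨ a) = {n0, n1, n3, n4, n5, n6}
E[(b ∧ ¬a) U (p ∨ a)]: least fixpoint, start Z0 = Sat((p ∨ a)) = {n0, n1, n3, n4, n5, n6}, add states in Sat(b ∧ ¬a) with some successor in Z. Z1 = {n0, n1, n2, n3, n4, n5, n6}; fixed.
Sat(E[(b ∧ ¬a) U (p ∨ a)]) = {n0, n1, n2, n3, n4, n5, n6}
|Sat(E[(b ∧ ¬a) U (p ∨ a)])| = |{n0, n1, n2, n3, n4, n5, n6}| = 7.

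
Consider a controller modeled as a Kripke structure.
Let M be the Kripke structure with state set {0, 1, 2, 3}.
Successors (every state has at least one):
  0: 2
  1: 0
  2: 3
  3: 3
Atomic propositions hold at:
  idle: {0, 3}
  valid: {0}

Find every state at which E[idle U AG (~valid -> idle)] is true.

Sat(~valid) = {1, 2, 3}
Sat(~valid -> idle) = {0, 3}
AG (~valid -> idle): greatest fixpoint, start Z0 = {0, 3}, keep only states in Sat with every successor in Z. Z1 = {3}; fixed.
Sat(AG (~valid -> idle)) = {3}
E[idle U AG (~valid -> idle)]: least fixpoint, start Z0 = Sat(AG (~valid -> idle)) = {3}, add states in Sat(idle) with some successor in Z. Already a fixed point.
Sat(E[idle U AG (~valid -> idle)]) = {3}

{3}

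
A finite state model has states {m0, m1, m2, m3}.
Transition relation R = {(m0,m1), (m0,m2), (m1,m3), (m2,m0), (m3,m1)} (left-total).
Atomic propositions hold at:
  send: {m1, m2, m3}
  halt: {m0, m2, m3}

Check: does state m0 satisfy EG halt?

Yes

EG halt: greatest fixpoint, start Z0 = {m0, m2, m3}, keep only states in Sat with some successor in Z. Z1 = {m0, m2}; fixed.
Sat(EG halt) = {m0, m2}
m0 ∈ Sat(EG halt) = {m0, m2}, so the formula holds at m0.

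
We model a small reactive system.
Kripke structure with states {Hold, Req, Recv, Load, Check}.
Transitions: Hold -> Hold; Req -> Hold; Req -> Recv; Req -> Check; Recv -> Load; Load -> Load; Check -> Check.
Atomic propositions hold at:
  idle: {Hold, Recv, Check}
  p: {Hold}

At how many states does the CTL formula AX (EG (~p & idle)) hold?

1

Sat(~p) = {Req, Recv, Load, Check}
Sat(~p & idle) = {Recv, Check}
EG (~p & idle): greatest fixpoint, start Z0 = {Recv, Check}, keep only states in Sat with some successor in Z. Z1 = {Check}; fixed.
Sat(EG (~p & idle)) = {Check}
Sat(AX (EG (~p & idle))) = {s : every successor in {Check}} = {Check}
|Sat(AX (EG (~p & idle)))| = |{Check}| = 1.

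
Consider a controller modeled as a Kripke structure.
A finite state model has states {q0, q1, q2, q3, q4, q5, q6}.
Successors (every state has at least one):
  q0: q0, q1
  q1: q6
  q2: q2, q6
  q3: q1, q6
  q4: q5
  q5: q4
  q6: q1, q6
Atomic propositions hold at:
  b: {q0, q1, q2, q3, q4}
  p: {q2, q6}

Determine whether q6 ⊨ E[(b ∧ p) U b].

Sat(b ∧ p) = {q2}
E[(b ∧ p) U b]: least fixpoint, start Z0 = Sat(b) = {q0, q1, q2, q3, q4}, add states in Sat(b ∧ p) with some successor in Z. Already a fixed point.
Sat(E[(b ∧ p) U b]) = {q0, q1, q2, q3, q4}
q6 ∉ Sat(E[(b ∧ p) U b]) = {q0, q1, q2, q3, q4}, so the formula does not hold at q6.

No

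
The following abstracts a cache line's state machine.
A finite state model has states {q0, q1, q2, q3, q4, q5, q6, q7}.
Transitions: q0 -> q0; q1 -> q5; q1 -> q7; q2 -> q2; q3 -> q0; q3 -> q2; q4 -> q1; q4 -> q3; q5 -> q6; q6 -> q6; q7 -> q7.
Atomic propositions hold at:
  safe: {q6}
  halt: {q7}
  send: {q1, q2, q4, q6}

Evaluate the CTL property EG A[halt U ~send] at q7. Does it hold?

Yes

Sat(~send) = {q0, q3, q5, q7}
A[halt U ~send]: least fixpoint, start Z0 = Sat(~send) = {q0, q3, q5, q7}, add states in Sat(halt) with every successor in Z. Already a fixed point.
Sat(A[halt U ~send]) = {q0, q3, q5, q7}
EG A[halt U ~send]: greatest fixpoint, start Z0 = {q0, q3, q5, q7}, keep only states in Sat with some successor in Z. Z1 = {q0, q3, q7}; fixed.
Sat(EG A[halt U ~send]) = {q0, q3, q7}
q7 ∈ Sat(EG A[halt U ~send]) = {q0, q3, q7}, so the formula holds at q7.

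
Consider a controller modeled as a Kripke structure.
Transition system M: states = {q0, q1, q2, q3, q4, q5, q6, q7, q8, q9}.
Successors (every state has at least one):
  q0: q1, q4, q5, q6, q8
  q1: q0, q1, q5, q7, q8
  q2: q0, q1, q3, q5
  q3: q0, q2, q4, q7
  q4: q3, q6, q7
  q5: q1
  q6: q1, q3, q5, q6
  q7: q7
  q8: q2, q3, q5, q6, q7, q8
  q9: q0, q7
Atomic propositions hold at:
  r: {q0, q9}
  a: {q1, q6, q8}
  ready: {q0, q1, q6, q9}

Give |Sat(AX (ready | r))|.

Sat(ready | r) = {q0, q1, q6, q9}
Sat(AX (ready | r)) = {s : every successor in {q0, q1, q6, q9}} = {q5}
|Sat(AX (ready | r))| = |{q5}| = 1.

1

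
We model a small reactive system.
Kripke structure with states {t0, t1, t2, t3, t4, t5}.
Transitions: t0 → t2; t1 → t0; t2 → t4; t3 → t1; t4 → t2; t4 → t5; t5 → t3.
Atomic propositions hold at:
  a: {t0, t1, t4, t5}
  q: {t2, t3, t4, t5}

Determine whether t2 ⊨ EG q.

EG q: greatest fixpoint, start Z0 = {t2, t3, t4, t5}, keep only states in Sat with some successor in Z. Z1 = {t2, t4, t5}; Z2 = {t2, t4}; fixed.
Sat(EG q) = {t2, t4}
t2 ∈ Sat(EG q) = {t2, t4}, so the formula holds at t2.

Yes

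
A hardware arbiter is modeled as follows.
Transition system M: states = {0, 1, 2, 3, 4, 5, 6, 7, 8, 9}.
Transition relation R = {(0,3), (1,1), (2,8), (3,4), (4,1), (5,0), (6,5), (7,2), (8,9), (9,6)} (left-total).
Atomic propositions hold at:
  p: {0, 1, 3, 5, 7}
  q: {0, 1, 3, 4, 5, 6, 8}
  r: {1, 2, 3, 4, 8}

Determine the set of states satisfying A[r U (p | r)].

{0, 1, 2, 3, 4, 5, 7, 8}

Sat(p | r) = {0, 1, 2, 3, 4, 5, 7, 8}
A[r U (p | r)]: least fixpoint, start Z0 = Sat((p | r)) = {0, 1, 2, 3, 4, 5, 7, 8}, add states in Sat(r) with every successor in Z. Already a fixed point.
Sat(A[r U (p | r)]) = {0, 1, 2, 3, 4, 5, 7, 8}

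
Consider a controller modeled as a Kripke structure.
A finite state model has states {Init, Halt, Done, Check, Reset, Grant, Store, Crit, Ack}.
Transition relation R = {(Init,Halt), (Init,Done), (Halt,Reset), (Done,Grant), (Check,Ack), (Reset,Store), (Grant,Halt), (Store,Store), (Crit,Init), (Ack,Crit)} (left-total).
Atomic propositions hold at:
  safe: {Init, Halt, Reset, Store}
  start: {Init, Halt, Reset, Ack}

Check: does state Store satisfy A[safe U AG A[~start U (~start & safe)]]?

Yes

Sat(~start) = {Done, Check, Grant, Store, Crit}
Sat(~start & safe) = {Store}
A[~start U (~start & safe)]: least fixpoint, start Z0 = Sat((~start & safe)) = {Store}, add states in Sat(~start) with every successor in Z. Already a fixed point.
Sat(A[~start U (~start & safe)]) = {Store}
AG A[~start U (~start & safe)]: greatest fixpoint, start Z0 = {Store}, keep only states in Sat with every successor in Z. Already a fixed point.
Sat(AG A[~start U (~start & safe)]) = {Store}
A[safe U AG A[~start U (~start & safe)]]: least fixpoint, start Z0 = Sat(AG A[~start U (~start & safe)]) = {Store}, add states in Sat(safe) with every successor in Z. Z1 = {Reset, Store}; Z2 = {Halt, Reset, Store}; fixed.
Sat(A[safe U AG A[~start U (~start & safe)]]) = {Halt, Reset, Store}
Store ∈ Sat(A[safe U AG A[~start U (~start & safe)]]) = {Halt, Reset, Store}, so the formula holds at Store.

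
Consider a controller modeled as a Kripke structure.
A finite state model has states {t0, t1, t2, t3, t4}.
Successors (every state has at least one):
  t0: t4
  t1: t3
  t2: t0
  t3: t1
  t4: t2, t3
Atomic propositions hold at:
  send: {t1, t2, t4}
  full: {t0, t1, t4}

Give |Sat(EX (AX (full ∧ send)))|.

3

Sat(full ∧ send) = {t1, t4}
Sat(AX (full ∧ send)) = {s : every successor in {t1, t4}} = {t0, t3}
Sat(EX (AX (full ∧ send))) = {s : some successor in {t0, t3}} = {t1, t2, t4}
|Sat(EX (AX (full ∧ send)))| = |{t1, t2, t4}| = 3.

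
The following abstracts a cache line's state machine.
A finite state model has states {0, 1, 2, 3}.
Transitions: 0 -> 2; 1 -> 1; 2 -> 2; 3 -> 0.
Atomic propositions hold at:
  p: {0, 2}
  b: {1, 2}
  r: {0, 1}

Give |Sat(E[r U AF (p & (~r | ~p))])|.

Sat(~r) = {2, 3}
Sat(~p) = {1, 3}
Sat(~r | ~p) = {1, 2, 3}
Sat(p & (~r | ~p)) = {2}
AF (p & (~r | ~p)): least fixpoint, start Z0 = {2}, add states with every successor in Z. Z1 = {0, 2}; Z2 = {0, 2, 3}; fixed.
Sat(AF (p & (~r | ~p))) = {0, 2, 3}
E[r U AF (p & (~r | ~p))]: least fixpoint, start Z0 = Sat(AF (p & (~r | ~p))) = {0, 2, 3}, add states in Sat(r) with some successor in Z. Already a fixed point.
Sat(E[r U AF (p & (~r | ~p))]) = {0, 2, 3}
|Sat(E[r U AF (p & (~r | ~p))])| = |{0, 2, 3}| = 3.

3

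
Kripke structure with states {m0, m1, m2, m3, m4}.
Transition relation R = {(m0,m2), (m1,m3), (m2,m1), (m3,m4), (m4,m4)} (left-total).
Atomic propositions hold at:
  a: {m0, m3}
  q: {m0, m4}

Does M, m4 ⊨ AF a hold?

AF a: least fixpoint, start Z0 = {m0, m3}, add states with every successor in Z. Z1 = {m0, m1, m3}; Z2 = {m0, m1, m2, m3}; fixed.
Sat(AF a) = {m0, m1, m2, m3}
m4 ∉ Sat(AF a) = {m0, m1, m2, m3}, so the formula does not hold at m4.

No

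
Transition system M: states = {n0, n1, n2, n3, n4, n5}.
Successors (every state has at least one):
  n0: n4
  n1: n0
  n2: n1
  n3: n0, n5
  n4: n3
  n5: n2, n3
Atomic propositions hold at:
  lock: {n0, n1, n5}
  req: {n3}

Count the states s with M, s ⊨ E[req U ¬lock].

Sat(¬lock) = {n2, n3, n4}
E[req U ¬lock]: least fixpoint, start Z0 = Sat(¬lock) = {n2, n3, n4}, add states in Sat(req) with some successor in Z. Already a fixed point.
Sat(E[req U ¬lock]) = {n2, n3, n4}
|Sat(E[req U ¬lock])| = |{n2, n3, n4}| = 3.

3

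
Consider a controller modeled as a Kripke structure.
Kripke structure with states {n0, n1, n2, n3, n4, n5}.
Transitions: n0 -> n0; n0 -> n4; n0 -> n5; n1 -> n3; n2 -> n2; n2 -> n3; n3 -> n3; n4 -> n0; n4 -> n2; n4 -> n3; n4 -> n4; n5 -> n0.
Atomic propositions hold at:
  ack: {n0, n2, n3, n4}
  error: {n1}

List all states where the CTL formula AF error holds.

AF error: least fixpoint, start Z0 = {n1}, add states with every successor in Z. Already a fixed point.
Sat(AF error) = {n1}

{n1}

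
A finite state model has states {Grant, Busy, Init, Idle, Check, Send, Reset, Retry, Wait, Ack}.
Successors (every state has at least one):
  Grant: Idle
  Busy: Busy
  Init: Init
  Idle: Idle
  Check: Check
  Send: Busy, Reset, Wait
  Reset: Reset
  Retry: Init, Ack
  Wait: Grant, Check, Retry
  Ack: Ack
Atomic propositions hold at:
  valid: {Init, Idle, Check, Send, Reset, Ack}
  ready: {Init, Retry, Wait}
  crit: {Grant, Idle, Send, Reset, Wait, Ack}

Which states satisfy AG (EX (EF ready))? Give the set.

EF ready: least fixpoint, start Z0 = {Init, Retry, Wait}, add states with some successor in Z. Z1 = {Init, Send, Retry, Wait}; fixed.
Sat(EF ready) = {Init, Send, Retry, Wait}
Sat(EX (EF ready)) = {s : some successor in {Init, Send, Retry, Wait}} = {Init, Send, Retry, Wait}
AG (EX (EF ready)): greatest fixpoint, start Z0 = {Init, Send, Retry, Wait}, keep only states in Sat with every successor in Z. Z1 = {Init}; fixed.
Sat(AG (EX (EF ready))) = {Init}

{Init}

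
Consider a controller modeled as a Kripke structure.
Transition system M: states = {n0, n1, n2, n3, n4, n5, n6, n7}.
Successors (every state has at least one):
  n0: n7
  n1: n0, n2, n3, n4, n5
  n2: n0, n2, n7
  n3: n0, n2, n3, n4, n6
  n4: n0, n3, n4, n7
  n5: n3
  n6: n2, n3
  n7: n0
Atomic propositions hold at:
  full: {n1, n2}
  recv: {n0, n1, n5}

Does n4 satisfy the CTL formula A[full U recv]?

A[full U recv]: least fixpoint, start Z0 = Sat(recv) = {n0, n1, n5}, add states in Sat(full) with every successor in Z. Already a fixed point.
Sat(A[full U recv]) = {n0, n1, n5}
n4 ∉ Sat(A[full U recv]) = {n0, n1, n5}, so the formula does not hold at n4.

No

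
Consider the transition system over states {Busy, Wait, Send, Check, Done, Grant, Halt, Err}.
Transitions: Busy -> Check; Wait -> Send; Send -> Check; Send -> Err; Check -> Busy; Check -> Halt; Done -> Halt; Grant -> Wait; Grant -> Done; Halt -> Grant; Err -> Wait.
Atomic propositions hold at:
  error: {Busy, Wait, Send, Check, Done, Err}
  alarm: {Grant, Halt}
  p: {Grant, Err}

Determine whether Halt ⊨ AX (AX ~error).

Sat(~error) = {Grant, Halt}
Sat(AX ~error) = {s : every successor in {Grant, Halt}} = {Done, Halt}
Sat(AX (AX ~error)) = {s : every successor in {Done, Halt}} = {Done}
Halt ∉ Sat(AX (AX ~error)) = {Done}, so the formula does not hold at Halt.

No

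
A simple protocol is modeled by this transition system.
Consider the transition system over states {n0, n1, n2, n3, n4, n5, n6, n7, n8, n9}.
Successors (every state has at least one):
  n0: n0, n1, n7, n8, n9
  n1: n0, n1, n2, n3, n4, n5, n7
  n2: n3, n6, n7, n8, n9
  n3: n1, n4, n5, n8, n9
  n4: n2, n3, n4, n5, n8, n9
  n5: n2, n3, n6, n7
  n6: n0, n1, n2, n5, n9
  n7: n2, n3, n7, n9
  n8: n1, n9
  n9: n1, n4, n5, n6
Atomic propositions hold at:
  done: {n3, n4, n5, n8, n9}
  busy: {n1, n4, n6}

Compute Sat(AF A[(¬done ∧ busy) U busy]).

Sat(¬done) = {n0, n1, n2, n6, n7}
Sat(¬done ∧ busy) = {n1, n6}
A[(¬done ∧ busy) U busy]: least fixpoint, start Z0 = Sat(busy) = {n1, n4, n6}, add states in Sat(¬done ∧ busy) with every successor in Z. Already a fixed point.
Sat(A[(¬done ∧ busy) U busy]) = {n1, n4, n6}
AF A[(¬done ∧ busy) U busy]: least fixpoint, start Z0 = {n1, n4, n6}, add states with every successor in Z. Already a fixed point.
Sat(AF A[(¬done ∧ busy) U busy]) = {n1, n4, n6}

{n1, n4, n6}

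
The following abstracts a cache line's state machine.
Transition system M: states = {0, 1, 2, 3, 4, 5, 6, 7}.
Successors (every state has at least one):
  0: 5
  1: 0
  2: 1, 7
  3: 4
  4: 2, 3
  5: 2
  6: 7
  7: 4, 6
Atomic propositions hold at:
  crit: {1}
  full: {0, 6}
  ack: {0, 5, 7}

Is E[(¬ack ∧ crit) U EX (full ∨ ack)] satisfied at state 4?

No

Sat(¬ack) = {1, 2, 3, 4, 6}
Sat(¬ack ∧ crit) = {1}
Sat(full ∨ ack) = {0, 5, 6, 7}
Sat(EX (full ∨ ack)) = {s : some successor in {0, 5, 6, 7}} = {0, 1, 2, 6, 7}
E[(¬ack ∧ crit) U EX (full ∨ ack)]: least fixpoint, start Z0 = Sat(EX (full ∨ ack)) = {0, 1, 2, 6, 7}, add states in Sat(¬ack ∧ crit) with some successor in Z. Already a fixed point.
Sat(E[(¬ack ∧ crit) U EX (full ∨ ack)]) = {0, 1, 2, 6, 7}
4 ∉ Sat(E[(¬ack ∧ crit) U EX (full ∨ ack)]) = {0, 1, 2, 6, 7}, so the formula does not hold at 4.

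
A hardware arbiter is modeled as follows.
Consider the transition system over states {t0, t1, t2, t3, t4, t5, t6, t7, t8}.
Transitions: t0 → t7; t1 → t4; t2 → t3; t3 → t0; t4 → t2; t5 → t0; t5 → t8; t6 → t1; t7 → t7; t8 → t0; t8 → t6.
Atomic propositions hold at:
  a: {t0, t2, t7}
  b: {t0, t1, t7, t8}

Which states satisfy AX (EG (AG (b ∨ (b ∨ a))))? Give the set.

{t0, t3, t7}

Sat(b ∨ a) = {t0, t1, t2, t7, t8}
Sat(b ∨ (b ∨ a)) = {t0, t1, t2, t7, t8}
AG (b ∨ (b ∨ a)): greatest fixpoint, start Z0 = {t0, t1, t2, t7, t8}, keep only states in Sat with every successor in Z. Z1 = {t0, t7}; fixed.
Sat(AG (b ∨ (b ∨ a))) = {t0, t7}
EG (AG (b ∨ (b ∨ a))): greatest fixpoint, start Z0 = {t0, t7}, keep only states in Sat with some successor in Z. Already a fixed point.
Sat(EG (AG (b ∨ (b ∨ a)))) = {t0, t7}
Sat(AX (EG (AG (b ∨ (b ∨ a))))) = {s : every successor in {t0, t7}} = {t0, t3, t7}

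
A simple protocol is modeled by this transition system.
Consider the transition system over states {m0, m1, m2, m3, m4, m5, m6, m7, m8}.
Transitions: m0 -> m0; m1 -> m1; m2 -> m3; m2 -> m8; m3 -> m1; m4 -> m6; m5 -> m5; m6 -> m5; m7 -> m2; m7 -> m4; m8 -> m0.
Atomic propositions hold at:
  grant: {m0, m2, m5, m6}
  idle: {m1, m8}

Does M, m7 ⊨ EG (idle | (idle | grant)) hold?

Sat(idle | grant) = {m0, m1, m2, m5, m6, m8}
Sat(idle | (idle | grant)) = {m0, m1, m2, m5, m6, m8}
EG (idle | (idle | grant)): greatest fixpoint, start Z0 = {m0, m1, m2, m5, m6, m8}, keep only states in Sat with some successor in Z. Already a fixed point.
Sat(EG (idle | (idle | grant))) = {m0, m1, m2, m5, m6, m8}
m7 ∉ Sat(EG (idle | (idle | grant))) = {m0, m1, m2, m5, m6, m8}, so the formula does not hold at m7.

No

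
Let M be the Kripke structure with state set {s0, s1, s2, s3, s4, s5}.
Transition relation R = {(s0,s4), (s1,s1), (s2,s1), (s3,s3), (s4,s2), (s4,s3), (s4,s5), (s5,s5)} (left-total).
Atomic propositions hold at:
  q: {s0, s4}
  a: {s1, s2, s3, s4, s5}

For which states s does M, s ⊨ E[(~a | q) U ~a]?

Sat(~a) = {s0}
Sat(~a | q) = {s0, s4}
E[(~a | q) U ~a]: least fixpoint, start Z0 = Sat(~a) = {s0}, add states in Sat(~a | q) with some successor in Z. Already a fixed point.
Sat(E[(~a | q) U ~a]) = {s0}

{s0}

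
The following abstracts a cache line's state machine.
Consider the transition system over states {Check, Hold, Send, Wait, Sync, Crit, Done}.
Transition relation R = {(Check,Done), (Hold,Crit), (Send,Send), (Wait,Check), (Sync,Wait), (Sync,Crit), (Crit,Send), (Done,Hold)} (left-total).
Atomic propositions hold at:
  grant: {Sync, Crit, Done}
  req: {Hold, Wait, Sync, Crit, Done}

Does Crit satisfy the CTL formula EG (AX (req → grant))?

Yes

Sat(req → grant) = {Check, Send, Sync, Crit, Done}
Sat(AX (req → grant)) = {s : every successor in {Check, Send, Sync, Crit, Done}} = {Check, Hold, Send, Wait, Crit}
EG (AX (req → grant)): greatest fixpoint, start Z0 = {Check, Hold, Send, Wait, Crit}, keep only states in Sat with some successor in Z. Z1 = {Hold, Send, Wait, Crit}; Z2 = {Hold, Send, Crit}; fixed.
Sat(EG (AX (req → grant))) = {Hold, Send, Crit}
Crit ∈ Sat(EG (AX (req → grant))) = {Hold, Send, Crit}, so the formula holds at Crit.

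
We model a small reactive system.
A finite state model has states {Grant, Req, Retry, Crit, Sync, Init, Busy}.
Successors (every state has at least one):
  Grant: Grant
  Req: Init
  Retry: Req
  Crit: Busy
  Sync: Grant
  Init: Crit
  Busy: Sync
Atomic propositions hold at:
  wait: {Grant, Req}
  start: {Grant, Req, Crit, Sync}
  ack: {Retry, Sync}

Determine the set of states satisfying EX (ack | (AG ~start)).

Sat(~start) = {Retry, Init, Busy}
AG ~start: greatest fixpoint, start Z0 = {Retry, Init, Busy}, keep only states in Sat with every successor in Z. Z1 = ∅; fixed.
Sat(AG ~start) = ∅
Sat(ack | (AG ~start)) = {Retry, Sync}
Sat(EX (ack | (AG ~start))) = {s : some successor in {Retry, Sync}} = {Busy}

{Busy}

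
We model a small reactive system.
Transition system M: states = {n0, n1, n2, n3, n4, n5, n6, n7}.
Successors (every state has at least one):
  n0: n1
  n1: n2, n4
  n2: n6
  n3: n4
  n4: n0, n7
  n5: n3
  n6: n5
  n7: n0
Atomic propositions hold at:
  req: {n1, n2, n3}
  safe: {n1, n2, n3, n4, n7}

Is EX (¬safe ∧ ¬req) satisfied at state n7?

Sat(¬safe) = {n0, n5, n6}
Sat(¬req) = {n0, n4, n5, n6, n7}
Sat(¬safe ∧ ¬req) = {n0, n5, n6}
Sat(EX (¬safe ∧ ¬req)) = {s : some successor in {n0, n5, n6}} = {n2, n4, n6, n7}
n7 ∈ Sat(EX (¬safe ∧ ¬req)) = {n2, n4, n6, n7}, so the formula holds at n7.

Yes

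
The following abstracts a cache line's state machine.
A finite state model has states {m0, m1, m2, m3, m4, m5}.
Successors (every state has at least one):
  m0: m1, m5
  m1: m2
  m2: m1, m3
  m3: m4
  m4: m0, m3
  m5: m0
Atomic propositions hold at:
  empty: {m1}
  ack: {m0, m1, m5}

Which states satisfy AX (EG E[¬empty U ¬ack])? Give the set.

{m1, m3}

Sat(¬empty) = {m0, m2, m3, m4, m5}
Sat(¬ack) = {m2, m3, m4}
E[¬empty U ¬ack]: least fixpoint, start Z0 = Sat(¬ack) = {m2, m3, m4}, add states in Sat(¬empty) with some successor in Z. Already a fixed point.
Sat(E[¬empty U ¬ack]) = {m2, m3, m4}
EG E[¬empty U ¬ack]: greatest fixpoint, start Z0 = {m2, m3, m4}, keep only states in Sat with some successor in Z. Already a fixed point.
Sat(EG E[¬empty U ¬ack]) = {m2, m3, m4}
Sat(AX (EG E[¬empty U ¬ack])) = {s : every successor in {m2, m3, m4}} = {m1, m3}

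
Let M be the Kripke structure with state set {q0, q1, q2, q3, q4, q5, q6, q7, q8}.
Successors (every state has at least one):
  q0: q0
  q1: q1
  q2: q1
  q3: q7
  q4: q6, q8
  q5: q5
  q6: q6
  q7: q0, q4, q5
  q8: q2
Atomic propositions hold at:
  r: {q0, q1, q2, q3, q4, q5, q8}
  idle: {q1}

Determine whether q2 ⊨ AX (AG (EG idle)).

EG idle: greatest fixpoint, start Z0 = {q1}, keep only states in Sat with some successor in Z. Already a fixed point.
Sat(EG idle) = {q1}
AG (EG idle): greatest fixpoint, start Z0 = {q1}, keep only states in Sat with every successor in Z. Already a fixed point.
Sat(AG (EG idle)) = {q1}
Sat(AX (AG (EG idle))) = {s : every successor in {q1}} = {q1, q2}
q2 ∈ Sat(AX (AG (EG idle))) = {q1, q2}, so the formula holds at q2.

Yes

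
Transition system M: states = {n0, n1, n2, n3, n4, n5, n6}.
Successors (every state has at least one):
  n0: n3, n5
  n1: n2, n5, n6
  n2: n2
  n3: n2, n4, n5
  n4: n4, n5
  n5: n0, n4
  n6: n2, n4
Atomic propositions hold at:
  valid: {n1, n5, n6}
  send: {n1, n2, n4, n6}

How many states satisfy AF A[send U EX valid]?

Sat(EX valid) = {s : some successor in {n1, n5, n6}} = {n0, n1, n3, n4}
A[send U EX valid]: least fixpoint, start Z0 = Sat(EX valid) = {n0, n1, n3, n4}, add states in Sat(send) with every successor in Z. Already a fixed point.
Sat(A[send U EX valid]) = {n0, n1, n3, n4}
AF A[send U EX valid]: least fixpoint, start Z0 = {n0, n1, n3, n4}, add states with every successor in Z. Z1 = {n0, n1, n3, n4, n5}; fixed.
Sat(AF A[send U EX valid]) = {n0, n1, n3, n4, n5}
|Sat(AF A[send U EX valid])| = |{n0, n1, n3, n4, n5}| = 5.

5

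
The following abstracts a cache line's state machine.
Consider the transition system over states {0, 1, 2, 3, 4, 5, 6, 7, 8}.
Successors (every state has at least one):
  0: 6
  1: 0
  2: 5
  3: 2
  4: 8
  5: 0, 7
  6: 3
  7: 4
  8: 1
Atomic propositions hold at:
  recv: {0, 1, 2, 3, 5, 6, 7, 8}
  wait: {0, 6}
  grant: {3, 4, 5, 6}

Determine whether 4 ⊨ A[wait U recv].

A[wait U recv]: least fixpoint, start Z0 = Sat(recv) = {0, 1, 2, 3, 5, 6, 7, 8}, add states in Sat(wait) with every successor in Z. Already a fixed point.
Sat(A[wait U recv]) = {0, 1, 2, 3, 5, 6, 7, 8}
4 ∉ Sat(A[wait U recv]) = {0, 1, 2, 3, 5, 6, 7, 8}, so the formula does not hold at 4.

No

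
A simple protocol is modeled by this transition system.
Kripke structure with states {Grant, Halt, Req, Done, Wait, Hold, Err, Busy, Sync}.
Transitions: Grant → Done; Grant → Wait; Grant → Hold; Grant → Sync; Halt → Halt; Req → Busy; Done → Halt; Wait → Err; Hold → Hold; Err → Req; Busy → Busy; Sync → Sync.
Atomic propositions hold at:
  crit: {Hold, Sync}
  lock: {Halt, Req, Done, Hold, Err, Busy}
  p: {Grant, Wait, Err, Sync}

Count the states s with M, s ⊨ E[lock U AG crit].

AG crit: greatest fixpoint, start Z0 = {Hold, Sync}, keep only states in Sat with every successor in Z. Already a fixed point.
Sat(AG crit) = {Hold, Sync}
E[lock U AG crit]: least fixpoint, start Z0 = Sat(AG crit) = {Hold, Sync}, add states in Sat(lock) with some successor in Z. Already a fixed point.
Sat(E[lock U AG crit]) = {Hold, Sync}
|Sat(E[lock U AG crit])| = |{Hold, Sync}| = 2.

2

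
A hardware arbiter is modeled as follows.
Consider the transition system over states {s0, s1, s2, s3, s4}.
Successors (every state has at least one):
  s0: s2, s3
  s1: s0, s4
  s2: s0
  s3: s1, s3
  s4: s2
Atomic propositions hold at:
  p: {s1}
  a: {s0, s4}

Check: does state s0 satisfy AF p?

AF p: least fixpoint, start Z0 = {s1}, add states with every successor in Z. Already a fixed point.
Sat(AF p) = {s1}
s0 ∉ Sat(AF p) = {s1}, so the formula does not hold at s0.

No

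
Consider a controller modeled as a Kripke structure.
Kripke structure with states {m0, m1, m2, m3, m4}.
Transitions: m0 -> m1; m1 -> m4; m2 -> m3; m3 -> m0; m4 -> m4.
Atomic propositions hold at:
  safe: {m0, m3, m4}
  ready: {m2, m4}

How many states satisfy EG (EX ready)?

Sat(EX ready) = {s : some successor in {m2, m4}} = {m1, m4}
EG (EX ready): greatest fixpoint, start Z0 = {m1, m4}, keep only states in Sat with some successor in Z. Already a fixed point.
Sat(EG (EX ready)) = {m1, m4}
|Sat(EG (EX ready))| = |{m1, m4}| = 2.

2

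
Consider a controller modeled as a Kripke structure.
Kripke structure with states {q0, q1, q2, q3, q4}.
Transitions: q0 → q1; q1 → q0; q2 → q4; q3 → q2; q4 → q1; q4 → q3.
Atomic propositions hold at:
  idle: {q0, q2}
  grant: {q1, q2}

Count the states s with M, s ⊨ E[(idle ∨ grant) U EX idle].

Sat(idle ∨ grant) = {q0, q1, q2}
Sat(EX idle) = {s : some successor in {q0, q2}} = {q1, q3}
E[(idle ∨ grant) U EX idle]: least fixpoint, start Z0 = Sat(EX idle) = {q1, q3}, add states in Sat(idle ∨ grant) with some successor in Z. Z1 = {q0, q1, q3}; fixed.
Sat(E[(idle ∨ grant) U EX idle]) = {q0, q1, q3}
|Sat(E[(idle ∨ grant) U EX idle])| = |{q0, q1, q3}| = 3.

3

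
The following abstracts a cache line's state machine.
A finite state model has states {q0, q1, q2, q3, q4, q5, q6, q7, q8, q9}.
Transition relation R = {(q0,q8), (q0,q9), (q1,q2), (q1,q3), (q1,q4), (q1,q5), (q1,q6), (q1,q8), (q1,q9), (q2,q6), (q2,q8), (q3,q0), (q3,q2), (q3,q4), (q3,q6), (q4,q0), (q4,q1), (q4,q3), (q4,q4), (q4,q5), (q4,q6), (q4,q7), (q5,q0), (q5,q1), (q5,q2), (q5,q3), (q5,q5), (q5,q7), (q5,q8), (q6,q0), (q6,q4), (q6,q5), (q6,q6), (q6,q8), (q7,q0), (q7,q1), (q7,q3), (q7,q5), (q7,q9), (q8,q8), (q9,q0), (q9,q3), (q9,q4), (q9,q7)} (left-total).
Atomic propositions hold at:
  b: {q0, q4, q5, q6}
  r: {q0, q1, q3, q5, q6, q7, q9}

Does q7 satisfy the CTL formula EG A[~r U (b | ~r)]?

No

Sat(~r) = {q2, q4, q8}
Sat(b | ~r) = {q0, q2, q4, q5, q6, q8}
A[~r U (b | ~r)]: least fixpoint, start Z0 = Sat((b | ~r)) = {q0, q2, q4, q5, q6, q8}, add states in Sat(~r) with every successor in Z. Already a fixed point.
Sat(A[~r U (b | ~r)]) = {q0, q2, q4, q5, q6, q8}
EG A[~r U (b | ~r)]: greatest fixpoint, start Z0 = {q0, q2, q4, q5, q6, q8}, keep only states in Sat with some successor in Z. Already a fixed point.
Sat(EG A[~r U (b | ~r)]) = {q0, q2, q4, q5, q6, q8}
q7 ∉ Sat(EG A[~r U (b | ~r)]) = {q0, q2, q4, q5, q6, q8}, so the formula does not hold at q7.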